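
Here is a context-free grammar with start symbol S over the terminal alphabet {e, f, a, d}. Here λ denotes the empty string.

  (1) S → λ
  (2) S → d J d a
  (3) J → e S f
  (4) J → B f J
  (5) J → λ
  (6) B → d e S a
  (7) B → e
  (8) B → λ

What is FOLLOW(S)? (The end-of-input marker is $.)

{$, a, f}

FIRST(S) = {λ, d}
FIRST(B) = {λ, d, e}
FIRST(J) = {λ, d, e, f}  (via B f J)
FOLLOW(S) includes $ since S is the start symbol.
FOLLOW(S): in J→e S f, S is followed by f with FIRST {f}; in B→d e S a, S is followed by a with FIRST {a}. Thus FOLLOW(S) = {$, a, f}.
FOLLOW(J): in S→d J d a, J is followed by d a with FIRST {d}; in J→B f J, the suffix after J is empty (adds nothing new). Thus FOLLOW(J) = {d}.
FOLLOW(B): in J→B f J, B is followed by f J with FIRST {f}. Thus FOLLOW(B) = {f}.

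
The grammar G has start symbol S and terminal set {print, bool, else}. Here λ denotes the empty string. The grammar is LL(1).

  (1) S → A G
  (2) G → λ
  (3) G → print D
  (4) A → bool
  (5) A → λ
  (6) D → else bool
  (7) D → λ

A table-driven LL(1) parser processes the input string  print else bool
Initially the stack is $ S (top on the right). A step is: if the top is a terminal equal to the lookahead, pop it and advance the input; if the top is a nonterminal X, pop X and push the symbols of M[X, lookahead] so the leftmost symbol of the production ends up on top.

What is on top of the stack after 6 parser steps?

     Stack        Input              Action
  1  $ S          print else bool $  expand S → A G
  2  $ G A        print else bool $  expand A → λ
  3  $ G          print else bool $  expand G → print D
  4  $ D print    print else bool $  match print
  5  $ D          else bool $        expand D → else bool
  6  $ bool else  else bool $        match else
Stack after step 6: $ bool (top = bool).

bool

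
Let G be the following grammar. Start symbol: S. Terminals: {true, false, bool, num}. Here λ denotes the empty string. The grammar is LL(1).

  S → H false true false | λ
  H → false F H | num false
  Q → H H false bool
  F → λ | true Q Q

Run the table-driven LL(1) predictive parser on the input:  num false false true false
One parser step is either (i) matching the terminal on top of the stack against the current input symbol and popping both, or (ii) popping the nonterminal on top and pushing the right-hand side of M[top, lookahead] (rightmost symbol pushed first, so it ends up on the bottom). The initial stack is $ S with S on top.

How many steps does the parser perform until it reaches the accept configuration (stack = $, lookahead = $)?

7

     Stack                         Input                         Action
  1  $ S                           num false false true false $  expand S → H false true false
  2  $ false true false H          num false false true false $  expand H → num false
  3  $ false true false false num  num false false true false $  match num
  4  $ false true false false      false false true false $      match false
  5  $ false true false            false true false $            match false
  6  $ false true                  true false $                  match true
  7  $ false                       false $                       match false
Accept reached after 7 steps.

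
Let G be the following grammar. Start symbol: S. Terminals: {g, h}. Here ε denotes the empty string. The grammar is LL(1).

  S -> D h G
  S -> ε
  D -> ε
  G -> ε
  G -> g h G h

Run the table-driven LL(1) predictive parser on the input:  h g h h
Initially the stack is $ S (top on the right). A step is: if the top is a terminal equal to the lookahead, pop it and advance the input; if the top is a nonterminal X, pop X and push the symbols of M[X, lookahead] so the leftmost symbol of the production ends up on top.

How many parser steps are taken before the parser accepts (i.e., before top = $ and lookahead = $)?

     Stack      Input      Action
  1  $ S        h g h h $  expand S -> D h G
  2  $ G h D    h g h h $  expand D -> ε
  3  $ G h      h g h h $  match h
  4  $ G        g h h $    expand G -> g h G h
  5  $ h G h g  g h h $    match g
  6  $ h G h    h h $      match h
  7  $ h G      h $        expand G -> ε
  8  $ h        h $        match h
Accept reached after 8 steps.

8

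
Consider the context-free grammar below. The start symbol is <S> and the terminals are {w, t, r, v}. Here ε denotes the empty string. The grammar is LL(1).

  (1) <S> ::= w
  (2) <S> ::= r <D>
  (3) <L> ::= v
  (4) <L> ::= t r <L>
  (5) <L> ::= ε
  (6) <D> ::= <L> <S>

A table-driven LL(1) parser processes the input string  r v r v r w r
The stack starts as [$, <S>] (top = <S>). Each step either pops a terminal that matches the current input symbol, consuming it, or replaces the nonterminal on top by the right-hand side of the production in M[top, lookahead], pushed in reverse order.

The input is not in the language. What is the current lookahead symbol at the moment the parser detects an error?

r

step 1: stack=$ <S>  input=r v r v r w r $  — expand <S> ::= r <D>
step 2: stack=$ <D> r  input=r v r v r w r $  — match r
step 3: stack=$ <D>  input=v r v r w r $  — expand <D> ::= <L> <S>
step 4: stack=$ <S> <L>  input=v r v r w r $  — expand <L> ::= v
step 5: stack=$ <S> v  input=v r v r w r $  — match v
step 6: stack=$ <S>  input=r v r w r $  — expand <S> ::= r <D>
step 7: stack=$ <D> r  input=r v r w r $  — match r
step 8: stack=$ <D>  input=v r w r $  — expand <D> ::= <L> <S>
step 9: stack=$ <S> <L>  input=v r w r $  — expand <L> ::= v
step 10: stack=$ <S> v  input=v r w r $  — match v
step 11: stack=$ <S>  input=r w r $  — expand <S> ::= r <D>
step 12: stack=$ <D> r  input=r w r $  — match r
step 13: stack=$ <D>  input=w r $  — expand <D> ::= <L> <S>
step 14: stack=$ <S> <L>  input=w r $  — expand <L> ::= ε
step 15: stack=$ <S>  input=w r $  — expand <S> ::= w
step 16: stack=$ w  input=w r $  — match w
step 17: stack=$  input=r $  — error: stack empty but input remains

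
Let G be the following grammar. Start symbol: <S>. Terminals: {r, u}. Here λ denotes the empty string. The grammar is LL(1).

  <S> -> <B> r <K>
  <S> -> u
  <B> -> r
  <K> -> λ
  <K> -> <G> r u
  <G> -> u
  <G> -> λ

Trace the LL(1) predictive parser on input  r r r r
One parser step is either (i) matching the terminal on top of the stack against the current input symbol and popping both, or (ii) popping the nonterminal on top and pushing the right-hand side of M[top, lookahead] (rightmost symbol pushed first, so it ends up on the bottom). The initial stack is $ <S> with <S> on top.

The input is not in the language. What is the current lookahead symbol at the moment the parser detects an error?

r

     Stack        Input      Action
  1  $ <S>        r r r r $  expand <S> -> <B> r <K>
  2  $ <K> r <B>  r r r r $  expand <B> -> r
  3  $ <K> r r    r r r r $  match r
  4  $ <K> r      r r r $    match r
  5  $ <K>        r r $      expand <K> -> <G> r u
  6  $ u r <G>    r r $      expand <G> -> λ
  7  $ u r        r r $      match r
  8  $ u          r $        error: top is terminal u but lookahead is r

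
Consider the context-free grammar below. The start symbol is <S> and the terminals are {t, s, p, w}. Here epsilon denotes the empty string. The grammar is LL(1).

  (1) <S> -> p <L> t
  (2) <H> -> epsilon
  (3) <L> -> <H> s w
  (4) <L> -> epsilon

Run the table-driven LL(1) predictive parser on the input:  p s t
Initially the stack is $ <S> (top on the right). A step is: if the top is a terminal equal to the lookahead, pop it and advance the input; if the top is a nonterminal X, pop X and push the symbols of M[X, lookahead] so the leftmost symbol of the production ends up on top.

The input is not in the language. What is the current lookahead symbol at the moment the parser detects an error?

     Stack        Input    Action
  1  $ <S>        p s t $  expand <S> -> p <L> t
  2  $ t <L> p    p s t $  match p
  3  $ t <L>      s t $    expand <L> -> <H> s w
  4  $ t w s <H>  s t $    expand <H> -> epsilon
  5  $ t w s      s t $    match s
  6  $ t w        t $      error: top is terminal w but lookahead is t

t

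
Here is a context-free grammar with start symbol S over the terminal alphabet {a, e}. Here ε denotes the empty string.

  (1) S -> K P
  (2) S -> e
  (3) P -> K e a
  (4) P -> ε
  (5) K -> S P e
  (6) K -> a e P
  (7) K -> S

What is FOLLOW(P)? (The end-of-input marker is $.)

{$, a, e}

FIRST(S): from S->K P we get {a, e}; from S->e we get {e}. So FIRST(S) = {a, e}.
FIRST(K): from K->S P e we get {a, e}; from K->a e P we get {a}; from K->S we get {a, e}. So FIRST(K) = {a, e}.
FIRST(P): from P->K e a we get {a, e}; from P->ε we get {ε}. So FIRST(P) = {ε, a, e}.
FOLLOW(S) includes $ since S is the start symbol.
FOLLOW(S): in K->S P e, S is followed by P e with FIRST {a, e}; in K->S, the suffix after S is empty, so FOLLOW(S) ⊇ FOLLOW(K) = {$, a, e}. Thus FOLLOW(S) = {$, a, e}.
FOLLOW(K): in S->K P, K is followed by P with FIRST {ε, a, e}; in S->K P, the suffix after K is nullable, so FOLLOW(K) ⊇ FOLLOW(S) = {$, a, e}; in P->K e a, K is followed by e a with FIRST {e}. Thus FOLLOW(K) = {$, a, e}.
FOLLOW(P): in S->K P, the suffix after P is empty, so FOLLOW(P) ⊇ FOLLOW(S) = {$, a, e}; in K->S P e, P is followed by e with FIRST {e}; in K->a e P, the suffix after P is empty, so FOLLOW(P) ⊇ FOLLOW(K) = {$, a, e}. Thus FOLLOW(P) = {$, a, e}.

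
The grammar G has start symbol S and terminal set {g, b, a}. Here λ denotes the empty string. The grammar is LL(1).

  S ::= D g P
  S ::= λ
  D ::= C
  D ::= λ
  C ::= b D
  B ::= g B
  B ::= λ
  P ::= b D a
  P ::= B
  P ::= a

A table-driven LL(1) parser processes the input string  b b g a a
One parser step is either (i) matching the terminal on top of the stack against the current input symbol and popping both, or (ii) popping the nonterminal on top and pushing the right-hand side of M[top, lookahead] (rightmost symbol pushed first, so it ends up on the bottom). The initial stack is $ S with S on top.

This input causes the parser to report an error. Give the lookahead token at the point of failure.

      Stack      Input        Action
   1  $ S        b b g a a $  expand S ::= D g P
   2  $ P g D    b b g a a $  expand D ::= C
   3  $ P g C    b b g a a $  expand C ::= b D
   4  $ P g D b  b b g a a $  match b
   5  $ P g D    b g a a $    expand D ::= C
   6  $ P g C    b g a a $    expand C ::= b D
   7  $ P g D b  b g a a $    match b
   8  $ P g D    g a a $      expand D ::= λ
   9  $ P g      g a a $      match g
  10  $ P        a a $        expand P ::= a
  11  $ a        a a $        match a
  12  $          a $          error: stack empty but input remains

a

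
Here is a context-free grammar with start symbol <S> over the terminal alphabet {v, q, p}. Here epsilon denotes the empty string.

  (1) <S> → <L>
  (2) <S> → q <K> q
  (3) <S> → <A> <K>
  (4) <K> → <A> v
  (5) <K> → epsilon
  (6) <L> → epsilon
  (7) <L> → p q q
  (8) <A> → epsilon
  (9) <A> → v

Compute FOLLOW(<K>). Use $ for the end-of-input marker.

FIRST(<L>): from <L>→epsilon we get {epsilon}; from <L>→p q q we get {p}. So FIRST(<L>) = {epsilon, p}.
FIRST(<A>): from <A>→epsilon we get {epsilon}; from <A>→v we get {v}. So FIRST(<A>) = {epsilon, v}.
FIRST(<K>): from <K>→<A> v we get {v}; from <K>→epsilon we get {epsilon}. So FIRST(<K>) = {epsilon, v}.
FIRST(<S>): from <S>→<L> we get {epsilon, p}; from <S>→q <K> q we get {q}; from <S>→<A> <K> we get {epsilon, v}. So FIRST(<S>) = {epsilon, p, q, v}.
FOLLOW(<S>) includes $ since <S> is the start symbol.
FOLLOW(<S>): <S> appears on no right-hand side. Thus FOLLOW(<S>) = {$}.
FOLLOW(<K>): in <S>→q <K> q, <K> is followed by q with FIRST {q}; in <S>→<A> <K>, the suffix after <K> is empty, so FOLLOW(<K>) ⊇ FOLLOW(<S>) = {$}. Thus FOLLOW(<K>) = {$, q}.
FOLLOW(<L>): in <S>→<L>, the suffix after <L> is empty, so FOLLOW(<L>) ⊇ FOLLOW(<S>) = {$}. Thus FOLLOW(<L>) = {$}.
FOLLOW(<A>): in <S>→<A> <K>, <A> is followed by <K> with FIRST {epsilon, v}; in <S>→<A> <K>, the suffix after <A> is nullable, so FOLLOW(<A>) ⊇ FOLLOW(<S>) = {$}; in <K>→<A> v, <A> is followed by v with FIRST {v}. Thus FOLLOW(<A>) = {$, v}.

{$, q}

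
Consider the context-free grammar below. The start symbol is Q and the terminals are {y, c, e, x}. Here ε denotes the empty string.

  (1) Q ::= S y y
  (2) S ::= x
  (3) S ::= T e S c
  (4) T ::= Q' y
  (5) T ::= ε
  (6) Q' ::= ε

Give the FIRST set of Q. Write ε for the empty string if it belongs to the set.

FIRST(Q') = {ε}
FIRST(T) = {ε, y}  (via Q' y)
FIRST(S) = {e, x, y}  (via T e S c)
FIRST(Q) = {e, x, y}  (via S y y)

{e, x, y}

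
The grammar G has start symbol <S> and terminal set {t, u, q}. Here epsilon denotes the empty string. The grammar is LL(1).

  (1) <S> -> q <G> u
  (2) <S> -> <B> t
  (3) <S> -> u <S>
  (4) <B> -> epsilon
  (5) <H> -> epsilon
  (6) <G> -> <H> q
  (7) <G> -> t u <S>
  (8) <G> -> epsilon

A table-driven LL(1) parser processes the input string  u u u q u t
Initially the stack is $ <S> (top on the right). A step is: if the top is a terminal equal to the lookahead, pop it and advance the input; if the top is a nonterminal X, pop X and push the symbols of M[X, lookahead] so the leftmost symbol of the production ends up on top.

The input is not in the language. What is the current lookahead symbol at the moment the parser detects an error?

step 1: stack=$ <S>  input=u u u q u t $  — expand <S> -> u <S>
step 2: stack=$ <S> u  input=u u u q u t $  — match u
step 3: stack=$ <S>  input=u u q u t $  — expand <S> -> u <S>
step 4: stack=$ <S> u  input=u u q u t $  — match u
step 5: stack=$ <S>  input=u q u t $  — expand <S> -> u <S>
step 6: stack=$ <S> u  input=u q u t $  — match u
step 7: stack=$ <S>  input=q u t $  — expand <S> -> q <G> u
step 8: stack=$ u <G> q  input=q u t $  — match q
step 9: stack=$ u <G>  input=u t $  — expand <G> -> epsilon
step 10: stack=$ u  input=u t $  — match u
step 11: stack=$  input=t $  — error: stack empty but input remains

t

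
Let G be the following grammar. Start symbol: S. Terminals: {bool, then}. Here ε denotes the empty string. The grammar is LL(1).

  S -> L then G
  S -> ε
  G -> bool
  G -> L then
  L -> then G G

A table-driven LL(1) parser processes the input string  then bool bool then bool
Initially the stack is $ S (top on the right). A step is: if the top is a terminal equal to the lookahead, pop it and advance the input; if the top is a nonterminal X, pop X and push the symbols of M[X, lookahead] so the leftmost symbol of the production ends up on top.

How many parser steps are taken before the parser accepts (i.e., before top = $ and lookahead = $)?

10

      Stack              Input                       Action
   1  $ S                then bool bool then bool $  expand S -> L then G
   2  $ G then L         then bool bool then bool $  expand L -> then G G
   3  $ G then G G then  then bool bool then bool $  match then
   4  $ G then G G       bool bool then bool $       expand G -> bool
   5  $ G then G bool    bool bool then bool $       match bool
   6  $ G then G         bool then bool $            expand G -> bool
   7  $ G then bool      bool then bool $            match bool
   8  $ G then           then bool $                 match then
   9  $ G                bool $                      expand G -> bool
  10  $ bool             bool $                      match bool
Accept reached after 10 steps.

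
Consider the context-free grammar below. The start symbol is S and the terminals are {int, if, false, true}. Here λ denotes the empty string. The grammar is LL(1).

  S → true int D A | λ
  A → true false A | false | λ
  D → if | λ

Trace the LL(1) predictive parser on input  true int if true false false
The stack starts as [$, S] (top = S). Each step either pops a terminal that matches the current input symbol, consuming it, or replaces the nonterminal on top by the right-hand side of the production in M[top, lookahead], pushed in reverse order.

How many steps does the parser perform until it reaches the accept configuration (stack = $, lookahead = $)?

10

step 1: stack=$ S  input=true int if true false false $  — expand S → true int D A
step 2: stack=$ A D int true  input=true int if true false false $  — match true
step 3: stack=$ A D int  input=int if true false false $  — match int
step 4: stack=$ A D  input=if true false false $  — expand D → if
step 5: stack=$ A if  input=if true false false $  — match if
step 6: stack=$ A  input=true false false $  — expand A → true false A
step 7: stack=$ A false true  input=true false false $  — match true
step 8: stack=$ A false  input=false false $  — match false
step 9: stack=$ A  input=false $  — expand A → false
step 10: stack=$ false  input=false $  — match false
Accept reached after 10 steps.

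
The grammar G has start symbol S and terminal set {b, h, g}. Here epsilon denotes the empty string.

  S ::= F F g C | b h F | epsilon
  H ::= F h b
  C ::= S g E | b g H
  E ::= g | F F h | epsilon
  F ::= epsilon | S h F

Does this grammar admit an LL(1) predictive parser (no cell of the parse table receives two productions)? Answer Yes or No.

No

FIRST(S) = {epsilon, b, g, h}
FIRST(H) = {b, g, h}
FIRST(C) = {b, g, h}
FIRST(E) = {epsilon, b, g, h}
FIRST(F) = {epsilon, b, g, h}
FOLLOW(S) = {$, g, h}
FOLLOW(H) = {$, g, h}
FOLLOW(C) = {$, g, h}
FOLLOW(E) = {$, g, h}
FOLLOW(F) = {$, b, g, h}
Cell M[C, b] receives both C ::= S g E and C ::= b g H — the grammar is not LL(1).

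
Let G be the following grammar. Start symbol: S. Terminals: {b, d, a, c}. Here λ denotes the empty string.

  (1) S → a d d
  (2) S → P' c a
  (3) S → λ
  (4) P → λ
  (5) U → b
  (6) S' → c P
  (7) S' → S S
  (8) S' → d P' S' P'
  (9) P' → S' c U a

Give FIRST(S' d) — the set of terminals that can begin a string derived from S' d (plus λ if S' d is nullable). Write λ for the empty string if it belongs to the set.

{a, c, d}

FIRST(P) = {λ}
FIRST(U) = {b}
FIRST(S) = {λ, a, c, d}  (via P' c a)
FIRST(S') = {λ, a, c, d}  (via S S)
FIRST(P') = {a, c, d}  (via S' c U a)
FIRST(S' d): take FIRST of each symbol in turn, carrying on past any symbol whose FIRST contains λ; result {a, c, d}.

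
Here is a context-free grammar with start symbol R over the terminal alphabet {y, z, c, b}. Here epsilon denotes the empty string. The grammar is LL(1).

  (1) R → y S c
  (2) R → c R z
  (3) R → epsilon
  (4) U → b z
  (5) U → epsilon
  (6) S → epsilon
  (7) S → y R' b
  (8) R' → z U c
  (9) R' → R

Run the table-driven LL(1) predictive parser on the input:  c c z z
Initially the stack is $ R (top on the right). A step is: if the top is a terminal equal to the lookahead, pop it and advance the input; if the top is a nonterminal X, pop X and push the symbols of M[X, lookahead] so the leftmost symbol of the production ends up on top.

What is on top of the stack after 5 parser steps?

step 1: stack=$ R  input=c c z z $  — expand R → c R z
step 2: stack=$ z R c  input=c c z z $  — match c
step 3: stack=$ z R  input=c z z $  — expand R → c R z
step 4: stack=$ z z R c  input=c z z $  — match c
step 5: stack=$ z z R  input=z z $  — expand R → epsilon
Stack after step 5: $ z z (top = z).

z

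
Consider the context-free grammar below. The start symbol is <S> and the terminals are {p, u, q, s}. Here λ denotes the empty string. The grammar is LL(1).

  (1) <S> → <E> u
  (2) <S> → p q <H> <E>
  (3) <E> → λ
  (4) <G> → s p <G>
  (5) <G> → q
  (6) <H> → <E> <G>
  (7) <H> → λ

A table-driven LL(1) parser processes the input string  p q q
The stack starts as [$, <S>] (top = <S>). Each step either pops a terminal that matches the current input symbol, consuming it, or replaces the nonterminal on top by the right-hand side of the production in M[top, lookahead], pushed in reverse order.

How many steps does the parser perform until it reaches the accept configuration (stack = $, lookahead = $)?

     Stack          Input    Action
  1  $ <S>          p q q $  expand <S> → p q <H> <E>
  2  $ <E> <H> q p  p q q $  match p
  3  $ <E> <H> q    q q $    match q
  4  $ <E> <H>      q $      expand <H> → <E> <G>
  5  $ <E> <G> <E>  q $      expand <E> → λ
  6  $ <E> <G>      q $      expand <G> → q
  7  $ <E> q        q $      match q
  8  $ <E>          $        expand <E> → λ
Accept reached after 8 steps.

8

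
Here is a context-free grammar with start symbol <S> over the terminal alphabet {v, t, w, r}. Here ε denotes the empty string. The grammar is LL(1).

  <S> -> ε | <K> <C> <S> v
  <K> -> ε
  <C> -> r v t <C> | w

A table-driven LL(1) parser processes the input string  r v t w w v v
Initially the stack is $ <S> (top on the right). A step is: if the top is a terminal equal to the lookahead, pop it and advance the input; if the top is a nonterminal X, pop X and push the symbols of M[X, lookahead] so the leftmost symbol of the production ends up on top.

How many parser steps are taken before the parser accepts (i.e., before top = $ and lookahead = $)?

15

      Stack              Input            Action
   1  $ <S>              r v t w w v v $  expand <S> -> <K> <C> <S> v
   2  $ v <S> <C> <K>    r v t w w v v $  expand <K> -> ε
   3  $ v <S> <C>        r v t w w v v $  expand <C> -> r v t <C>
   4  $ v <S> <C> t v r  r v t w w v v $  match r
   5  $ v <S> <C> t v    v t w w v v $    match v
   6  $ v <S> <C> t      t w w v v $      match t
   7  $ v <S> <C>        w w v v $        expand <C> -> w
   8  $ v <S> w          w w v v $        match w
   9  $ v <S>            w v v $          expand <S> -> <K> <C> <S> v
  10  $ v v <S> <C> <K>  w v v $          expand <K> -> ε
  11  $ v v <S> <C>      w v v $          expand <C> -> w
  12  $ v v <S> w        w v v $          match w
  13  $ v v <S>          v v $            expand <S> -> ε
  14  $ v v              v v $            match v
  15  $ v                v $              match v
Accept reached after 15 steps.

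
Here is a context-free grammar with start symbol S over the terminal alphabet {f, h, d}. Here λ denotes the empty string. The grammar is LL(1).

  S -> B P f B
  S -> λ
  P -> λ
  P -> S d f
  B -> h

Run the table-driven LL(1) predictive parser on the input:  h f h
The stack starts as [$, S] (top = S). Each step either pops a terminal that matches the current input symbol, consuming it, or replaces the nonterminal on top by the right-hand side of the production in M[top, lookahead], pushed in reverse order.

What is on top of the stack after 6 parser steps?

h

step 1: stack=$ S  input=h f h $  — expand S -> B P f B
step 2: stack=$ B f P B  input=h f h $  — expand B -> h
step 3: stack=$ B f P h  input=h f h $  — match h
step 4: stack=$ B f P  input=f h $  — expand P -> λ
step 5: stack=$ B f  input=f h $  — match f
step 6: stack=$ B  input=h $  — expand B -> h
Stack after step 6: $ h (top = h).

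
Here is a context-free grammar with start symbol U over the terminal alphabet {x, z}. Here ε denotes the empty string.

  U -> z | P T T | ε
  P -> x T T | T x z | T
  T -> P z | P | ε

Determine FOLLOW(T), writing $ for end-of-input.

{$, x, z}

FIRST(U) = {ε, x, z}  (via P T T)
FIRST(P) = {ε, x, z}  (via T x z, T)
FIRST(T) = {ε, x, z}  (via P z, P)
FOLLOW(U) includes $ since U is the start symbol.
FOLLOW(U): U appears on no right-hand side. Thus FOLLOW(U) = {$}.
FOLLOW(P): in U->P T T, P is followed by T T with FIRST {ε, x, z}; in U->P T T, the suffix after P is nullable, so FOLLOW(P) ⊇ FOLLOW(U) = {$}; in T->P z, P is followed by z with FIRST {z}; in T->P, the suffix after P is empty, so FOLLOW(P) ⊇ FOLLOW(T) = {$, x, z}. Thus FOLLOW(P) = {$, x, z}.
FOLLOW(T): in U->P T T (occurrence 1), T is followed by T with FIRST {ε, x, z}; in U->P T T (occurrence 1), the suffix after T is nullable, so FOLLOW(T) ⊇ FOLLOW(U) = {$}; in U->P T T (occurrence 2), the suffix after T is empty, so FOLLOW(T) ⊇ FOLLOW(U) = {$}; in P->x T T (occurrence 1), T is followed by T with FIRST {ε, x, z}; in P->x T T (occurrence 1), the suffix after T is nullable, so FOLLOW(T) ⊇ FOLLOW(P) = {$, x, z}; in P->x T T (occurrence 2), the suffix after T is empty, so FOLLOW(T) ⊇ FOLLOW(P) = {$, x, z}; in P->T x z, T is followed by x z with FIRST {x}; in P->T, the suffix after T is empty, so FOLLOW(T) ⊇ FOLLOW(P) = {$, x, z}. Thus FOLLOW(T) = {$, x, z}.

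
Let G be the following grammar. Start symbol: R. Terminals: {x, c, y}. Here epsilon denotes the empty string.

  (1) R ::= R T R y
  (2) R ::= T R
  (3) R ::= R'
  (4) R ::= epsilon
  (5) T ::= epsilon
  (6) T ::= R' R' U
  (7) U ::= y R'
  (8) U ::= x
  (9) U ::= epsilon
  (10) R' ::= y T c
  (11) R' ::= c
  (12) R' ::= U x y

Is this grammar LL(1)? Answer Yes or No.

FIRST(R) = {epsilon, c, x, y}
FIRST(T) = {epsilon, c, x, y}
FIRST(U) = {epsilon, x, y}
FIRST(R') = {c, x, y}
FOLLOW(R) = {$, c, x, y}
FOLLOW(T) = {$, c, x, y}
FOLLOW(U) = {$, c, x, y}
FOLLOW(R') = {$, c, x, y}
Cell M[R, $] receives both R ::= T R and R ::= epsilon — the grammar is not LL(1).

No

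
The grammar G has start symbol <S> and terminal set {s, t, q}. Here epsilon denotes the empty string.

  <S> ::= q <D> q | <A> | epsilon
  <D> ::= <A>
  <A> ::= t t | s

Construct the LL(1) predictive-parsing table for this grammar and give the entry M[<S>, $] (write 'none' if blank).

FIRST(<A>) = {s, t}
FIRST(<S>) = {epsilon, q, s, t}  (via <A>)
FIRST(<D>) = {s, t}  (via <A>)
FOLLOW(<S>) includes $ since <S> is the start symbol.
FOLLOW(<S>): <S> appears on no right-hand side. Thus FOLLOW(<S>) = {$}.
For <S> ::= q <D> q: FIRST(q <D> q) = {q}, so it goes in M[<S>, t] for t ∈ {q}.
For <S> ::= <A>: FIRST(<A>) = {s, t}, so it goes in M[<S>, t] for t ∈ {s, t}.
For <S> ::= epsilon: FIRST(epsilon) = {epsilon}, so it goes in M[<S>, t] for t ∈ {}; since epsilon ∈ FIRST, also for every t ∈ FOLLOW(<S>) = {$}.

<S> ::= epsilon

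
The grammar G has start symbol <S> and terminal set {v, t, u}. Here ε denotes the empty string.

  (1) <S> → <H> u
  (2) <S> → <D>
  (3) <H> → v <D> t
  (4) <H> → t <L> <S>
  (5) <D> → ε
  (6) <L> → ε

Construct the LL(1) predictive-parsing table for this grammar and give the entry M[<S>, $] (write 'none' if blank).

FIRST(<H>) = {t, v}
FIRST(<D>) = {ε}
FIRST(<L>) = {ε}
FIRST(<S>) = {ε, t, v}  (via <H> u, <D>)
FOLLOW(<S>) includes $ since <S> is the start symbol.
FOLLOW(<H>): in <S>→<H> u, <H> is followed by u with FIRST {u}. Thus FOLLOW(<H>) = {u}.
FOLLOW(<S>): in <H>→t <L> <S>, the suffix after <S> is empty, so FOLLOW(<S>) ⊇ FOLLOW(<H>) = {u}. Thus FOLLOW(<S>) = {$, u}.
For <S> → <H> u: FIRST(<H> u) = {t, v}, so it goes in M[<S>, t] for t ∈ {t, v}.
For <S> → <D>: FIRST(<D>) = {ε}, so it goes in M[<S>, t] for t ∈ {}; since ε ∈ FIRST, also for every t ∈ FOLLOW(<S>) = {$, u}.

<S> → <D>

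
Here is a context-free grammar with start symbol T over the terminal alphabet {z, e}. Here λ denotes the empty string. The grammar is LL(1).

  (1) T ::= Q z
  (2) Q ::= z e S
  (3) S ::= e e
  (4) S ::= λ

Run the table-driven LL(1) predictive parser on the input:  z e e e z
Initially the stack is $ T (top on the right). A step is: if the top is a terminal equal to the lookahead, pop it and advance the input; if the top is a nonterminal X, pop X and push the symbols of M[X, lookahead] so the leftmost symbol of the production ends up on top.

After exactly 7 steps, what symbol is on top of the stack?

z

     Stack      Input        Action
  1  $ T        z e e e z $  expand T ::= Q z
  2  $ z Q      z e e e z $  expand Q ::= z e S
  3  $ z S e z  z e e e z $  match z
  4  $ z S e    e e e z $    match e
  5  $ z S      e e z $      expand S ::= e e
  6  $ z e e    e e z $      match e
  7  $ z e      e z $        match e
Stack after step 7: $ z (top = z).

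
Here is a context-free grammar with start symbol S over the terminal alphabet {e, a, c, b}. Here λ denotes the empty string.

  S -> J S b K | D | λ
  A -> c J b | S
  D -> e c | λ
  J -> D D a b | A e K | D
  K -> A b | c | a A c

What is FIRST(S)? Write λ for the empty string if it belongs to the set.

FIRST(D) = {λ, e}
FIRST(S) = {λ, a, b, c, e}  (via J S b K, D)
FIRST(A) = {λ, a, b, c, e}  (via S)
FIRST(J) = {λ, a, b, c, e}  (via D D a b, A e K, D)
FIRST(K) = {a, b, c, e}  (via A b)

{λ, a, b, c, e}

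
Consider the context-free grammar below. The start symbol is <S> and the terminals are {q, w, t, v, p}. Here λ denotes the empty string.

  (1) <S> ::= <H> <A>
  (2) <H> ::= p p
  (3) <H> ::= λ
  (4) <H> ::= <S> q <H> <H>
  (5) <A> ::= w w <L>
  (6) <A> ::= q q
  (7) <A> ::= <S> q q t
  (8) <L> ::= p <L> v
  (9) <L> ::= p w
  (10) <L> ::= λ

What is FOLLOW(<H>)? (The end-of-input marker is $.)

{p, q, w}

FIRST(<L>) = {λ, p}
FIRST(<S>) = {p, q, w}  (via <H> <A>)
FIRST(<H>) = {λ, p, q, w}  (via <S> q <H> <H>)
FIRST(<A>) = {p, q, w}  (via <S> q q t)
FOLLOW(<S>) includes $ since <S> is the start symbol.
FOLLOW(<S>): in <H>::=<S> q <H> <H>, <S> is followed by q <H> <H> with FIRST {q}; in <A>::=<S> q q t, <S> is followed by q q t with FIRST {q}. Thus FOLLOW(<S>) = {$, q}.
FOLLOW(<H>): in <S>::=<H> <A>, <H> is followed by <A> with FIRST {p, q, w}; in <H>::=<S> q <H> <H> (occurrence 1), <H> is followed by <H> with FIRST {λ, p, q, w}; in <H>::=<S> q <H> <H> (occurrence 1), the suffix after <H> is nullable (adds nothing new); in <H>::=<S> q <H> <H> (occurrence 2), the suffix after <H> is empty (adds nothing new). Thus FOLLOW(<H>) = {p, q, w}.
FOLLOW(<A>): in <S>::=<H> <A>, the suffix after <A> is empty, so FOLLOW(<A>) ⊇ FOLLOW(<S>) = {$, q}. Thus FOLLOW(<A>) = {$, q}.
FOLLOW(<L>): in <A>::=w w <L>, the suffix after <L> is empty, so FOLLOW(<L>) ⊇ FOLLOW(<A>) = {$, q}; in <L>::=p <L> v, <L> is followed by v with FIRST {v}. Thus FOLLOW(<L>) = {$, q, v}.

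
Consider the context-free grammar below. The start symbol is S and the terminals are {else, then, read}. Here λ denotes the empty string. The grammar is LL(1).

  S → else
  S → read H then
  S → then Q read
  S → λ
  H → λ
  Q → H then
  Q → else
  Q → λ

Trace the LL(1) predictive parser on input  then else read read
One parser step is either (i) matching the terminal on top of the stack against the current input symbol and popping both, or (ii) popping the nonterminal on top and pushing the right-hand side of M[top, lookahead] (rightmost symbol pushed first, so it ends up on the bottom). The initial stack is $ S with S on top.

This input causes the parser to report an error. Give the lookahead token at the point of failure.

     Stack          Input                  Action
  1  $ S            then else read read $  expand S → then Q read
  2  $ read Q then  then else read read $  match then
  3  $ read Q       else read read $       expand Q → else
  4  $ read else    else read read $       match else
  5  $ read         read read $            match read
  6  $              read $                 error: stack empty but input remains

read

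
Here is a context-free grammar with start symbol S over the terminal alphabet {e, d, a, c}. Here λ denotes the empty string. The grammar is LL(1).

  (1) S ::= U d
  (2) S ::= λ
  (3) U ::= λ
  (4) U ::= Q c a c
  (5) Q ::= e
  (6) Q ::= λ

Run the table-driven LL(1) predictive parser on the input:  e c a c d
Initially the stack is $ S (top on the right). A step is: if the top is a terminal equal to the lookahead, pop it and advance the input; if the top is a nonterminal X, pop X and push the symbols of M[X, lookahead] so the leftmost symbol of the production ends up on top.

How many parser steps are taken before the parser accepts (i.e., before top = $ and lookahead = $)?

step 1: stack=$ S  input=e c a c d $  — expand S ::= U d
step 2: stack=$ d U  input=e c a c d $  — expand U ::= Q c a c
step 3: stack=$ d c a c Q  input=e c a c d $  — expand Q ::= e
step 4: stack=$ d c a c e  input=e c a c d $  — match e
step 5: stack=$ d c a c  input=c a c d $  — match c
step 6: stack=$ d c a  input=a c d $  — match a
step 7: stack=$ d c  input=c d $  — match c
step 8: stack=$ d  input=d $  — match d
Accept reached after 8 steps.

8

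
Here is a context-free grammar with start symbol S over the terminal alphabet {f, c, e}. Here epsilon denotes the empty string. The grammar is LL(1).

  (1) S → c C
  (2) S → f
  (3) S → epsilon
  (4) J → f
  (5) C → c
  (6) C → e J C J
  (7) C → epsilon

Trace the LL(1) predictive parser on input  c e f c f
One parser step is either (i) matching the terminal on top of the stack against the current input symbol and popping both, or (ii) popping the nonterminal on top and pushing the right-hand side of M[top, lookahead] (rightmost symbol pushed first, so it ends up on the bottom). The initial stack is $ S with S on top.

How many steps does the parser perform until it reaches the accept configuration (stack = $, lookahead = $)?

step 1: stack=$ S  input=c e f c f $  — expand S → c C
step 2: stack=$ C c  input=c e f c f $  — match c
step 3: stack=$ C  input=e f c f $  — expand C → e J C J
step 4: stack=$ J C J e  input=e f c f $  — match e
step 5: stack=$ J C J  input=f c f $  — expand J → f
step 6: stack=$ J C f  input=f c f $  — match f
step 7: stack=$ J C  input=c f $  — expand C → c
step 8: stack=$ J c  input=c f $  — match c
step 9: stack=$ J  input=f $  — expand J → f
step 10: stack=$ f  input=f $  — match f
Accept reached after 10 steps.

10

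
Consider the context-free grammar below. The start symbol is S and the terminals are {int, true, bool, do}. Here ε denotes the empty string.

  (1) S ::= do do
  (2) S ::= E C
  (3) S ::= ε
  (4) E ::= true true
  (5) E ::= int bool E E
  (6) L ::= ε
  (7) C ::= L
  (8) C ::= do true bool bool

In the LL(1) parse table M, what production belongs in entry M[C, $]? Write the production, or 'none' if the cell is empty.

C ::= L

FIRST(E) = {int, true}
FIRST(L) = {ε}
FIRST(S) = {ε, do, int, true}  (via E C)
FIRST(C) = {ε, do}  (via L)
FOLLOW(S) includes $ since S is the start symbol.
FOLLOW(S): S appears on no right-hand side. Thus FOLLOW(S) = {$}.
FOLLOW(C): in S::=E C, the suffix after C is empty, so FOLLOW(C) ⊇ FOLLOW(S) = {$}. Thus FOLLOW(C) = {$}.
For C ::= L: FIRST(L) = {ε}, so it goes in M[C, t] for t ∈ {}; since ε ∈ FIRST, also for every t ∈ FOLLOW(C) = {$}.
For C ::= do true bool bool: FIRST(do true bool bool) = {do}, so it goes in M[C, t] for t ∈ {do}.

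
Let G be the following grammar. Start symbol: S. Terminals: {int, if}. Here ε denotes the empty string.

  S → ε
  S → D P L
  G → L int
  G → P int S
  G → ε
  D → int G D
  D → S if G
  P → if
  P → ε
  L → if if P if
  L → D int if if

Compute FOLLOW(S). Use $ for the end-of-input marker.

FIRST(P) = {ε, if}
FIRST(S) = {ε, if, int}  (via D P L)
FIRST(D) = {if, int}  (via S if G)
FIRST(L) = {if, int}  (via D int if if)
FIRST(G) = {ε, if, int}  (via L int, P int S)
FOLLOW(S) includes $ since S is the start symbol.
FOLLOW(D): in S→D P L, D is followed by P L with FIRST {if, int}; in D→int G D, the suffix after D is empty (adds nothing new); in L→D int if if, D is followed by int if if with FIRST {int}. Thus FOLLOW(D) = {if, int}.
FOLLOW(G): in D→int G D, G is followed by D with FIRST {if, int}; in D→S if G, the suffix after G is empty, so FOLLOW(G) ⊇ FOLLOW(D) = {if, int}. Thus FOLLOW(G) = {if, int}.
FOLLOW(S): in G→P int S, the suffix after S is empty, so FOLLOW(S) ⊇ FOLLOW(G) = {if, int}; in D→S if G, S is followed by if G with FIRST {if}. Thus FOLLOW(S) = {$, if, int}.
FOLLOW(P): in S→D P L, P is followed by L with FIRST {if, int}; in G→P int S, P is followed by int S with FIRST {int}; in L→if if P if, P is followed by if with FIRST {if}. Thus FOLLOW(P) = {if, int}.
FOLLOW(L): in S→D P L, the suffix after L is empty, so FOLLOW(L) ⊇ FOLLOW(S) = {$, if, int}; in G→L int, L is followed by int with FIRST {int}. Thus FOLLOW(L) = {$, if, int}.

{$, if, int}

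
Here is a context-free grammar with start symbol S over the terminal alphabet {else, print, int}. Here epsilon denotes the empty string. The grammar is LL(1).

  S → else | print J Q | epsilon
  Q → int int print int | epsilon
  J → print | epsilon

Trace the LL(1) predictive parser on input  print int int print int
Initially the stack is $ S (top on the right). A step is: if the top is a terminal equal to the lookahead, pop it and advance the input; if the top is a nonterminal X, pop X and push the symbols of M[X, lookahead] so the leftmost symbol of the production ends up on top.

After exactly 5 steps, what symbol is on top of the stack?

     Stack                Input                      Action
  1  $ S                  print int int print int $  expand S → print J Q
  2  $ Q J print          print int int print int $  match print
  3  $ Q J                int int print int $        expand J → epsilon
  4  $ Q                  int int print int $        expand Q → int int print int
  5  $ int print int int  int int print int $        match int
Stack after step 5: $ int print int (top = int).

int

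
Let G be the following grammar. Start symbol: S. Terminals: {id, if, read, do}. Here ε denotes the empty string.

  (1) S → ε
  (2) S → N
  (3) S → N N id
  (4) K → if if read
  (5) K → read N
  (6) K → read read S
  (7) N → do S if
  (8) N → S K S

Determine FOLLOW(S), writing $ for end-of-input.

FIRST(K): from K→if if read we get {if}; from K→read N we get {read}; from K→read read S we get {read}. So FIRST(K) = {if, read}.
FIRST(S): from S→ε we get {ε}; from S→N we get {do, if, read}; from S→N N id we get {do, if, read}. So FIRST(S) = {ε, do, if, read}.
FIRST(N): from N→do S if we get {do}; from N→S K S we get {do, if, read}. So FIRST(N) = {do, if, read}.
FOLLOW(S) includes $ since S is the start symbol.
FOLLOW(S): in K→read read S, the suffix after S is empty, so FOLLOW(S) ⊇ FOLLOW(K) = {$, do, id, if, read}; in N→do S if, S is followed by if with FIRST {if}; in N→S K S (occurrence 1), S is followed by K S with FIRST {if, read}; in N→S K S (occurrence 2), the suffix after S is empty, so FOLLOW(S) ⊇ FOLLOW(N) = {$, do, id, if, read}. Thus FOLLOW(S) = {$, do, id, if, read}.
FOLLOW(K): in N→S K S, K is followed by S with FIRST {ε, do, if, read}; in N→S K S, the suffix after K is nullable, so FOLLOW(K) ⊇ FOLLOW(N) = {$, do, id, if, read}. Thus FOLLOW(K) = {$, do, id, if, read}.
FOLLOW(N): in S→N, the suffix after N is empty, so FOLLOW(N) ⊇ FOLLOW(S) = {$, do, id, if, read}; in S→N N id (occurrence 1), N is followed by N id with FIRST {do, if, read}; in S→N N id (occurrence 2), N is followed by id with FIRST {id}; in K→read N, the suffix after N is empty, so FOLLOW(N) ⊇ FOLLOW(K) = {$, do, id, if, read}. Thus FOLLOW(N) = {$, do, id, if, read}.

{$, do, id, if, read}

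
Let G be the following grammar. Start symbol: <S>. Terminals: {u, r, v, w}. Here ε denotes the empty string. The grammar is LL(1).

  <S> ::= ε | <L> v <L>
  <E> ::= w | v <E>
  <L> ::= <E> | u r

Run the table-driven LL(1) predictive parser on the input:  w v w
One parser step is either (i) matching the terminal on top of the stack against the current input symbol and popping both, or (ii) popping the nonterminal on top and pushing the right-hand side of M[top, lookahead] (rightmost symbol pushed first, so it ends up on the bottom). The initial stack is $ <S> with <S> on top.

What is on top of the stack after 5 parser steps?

     Stack        Input    Action
  1  $ <S>        w v w $  expand <S> ::= <L> v <L>
  2  $ <L> v <L>  w v w $  expand <L> ::= <E>
  3  $ <L> v <E>  w v w $  expand <E> ::= w
  4  $ <L> v w    w v w $  match w
  5  $ <L> v      v w $    match v
Stack after step 5: $ <L> (top = <L>).

<L>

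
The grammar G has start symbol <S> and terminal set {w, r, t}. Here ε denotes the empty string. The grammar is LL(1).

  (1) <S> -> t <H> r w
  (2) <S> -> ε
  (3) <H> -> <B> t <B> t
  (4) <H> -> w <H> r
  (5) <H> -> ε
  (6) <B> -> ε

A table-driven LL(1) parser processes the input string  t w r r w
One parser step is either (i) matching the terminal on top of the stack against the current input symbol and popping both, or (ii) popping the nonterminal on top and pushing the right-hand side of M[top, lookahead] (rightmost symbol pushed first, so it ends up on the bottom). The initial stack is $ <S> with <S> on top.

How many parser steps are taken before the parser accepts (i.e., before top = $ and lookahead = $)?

8

step 1: stack=$ <S>  input=t w r r w $  — expand <S> -> t <H> r w
step 2: stack=$ w r <H> t  input=t w r r w $  — match t
step 3: stack=$ w r <H>  input=w r r w $  — expand <H> -> w <H> r
step 4: stack=$ w r r <H> w  input=w r r w $  — match w
step 5: stack=$ w r r <H>  input=r r w $  — expand <H> -> ε
step 6: stack=$ w r r  input=r r w $  — match r
step 7: stack=$ w r  input=r w $  — match r
step 8: stack=$ w  input=w $  — match w
Accept reached after 8 steps.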